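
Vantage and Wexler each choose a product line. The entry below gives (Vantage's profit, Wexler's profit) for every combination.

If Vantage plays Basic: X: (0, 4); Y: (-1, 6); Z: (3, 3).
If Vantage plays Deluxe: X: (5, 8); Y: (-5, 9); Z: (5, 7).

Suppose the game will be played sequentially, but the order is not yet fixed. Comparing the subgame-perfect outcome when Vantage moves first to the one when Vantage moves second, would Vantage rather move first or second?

If Vantage leads: Wexler's best replies are Basic→Y, Deluxe→Y; Vantage's induced payoffs -1, -5; outcome (Basic, Y), payoffs (-1, 6).
If Wexler leads: Vantage's best replies are X→Deluxe, Y→Basic, Z→Deluxe; Wexler's induced payoffs 8, 6, 7; outcome (Deluxe, X), payoffs (5, 8).
Vantage gets -1 moving first and 5 moving second, so Vantage prefers to move second.

second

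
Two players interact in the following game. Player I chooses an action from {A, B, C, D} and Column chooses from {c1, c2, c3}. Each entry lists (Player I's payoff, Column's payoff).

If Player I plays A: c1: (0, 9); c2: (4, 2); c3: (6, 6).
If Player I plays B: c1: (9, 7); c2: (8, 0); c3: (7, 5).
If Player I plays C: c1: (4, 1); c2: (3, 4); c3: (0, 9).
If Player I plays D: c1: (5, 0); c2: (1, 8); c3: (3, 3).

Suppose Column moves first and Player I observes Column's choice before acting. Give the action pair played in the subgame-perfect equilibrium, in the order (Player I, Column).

Solve by backward induction (Column leads).
- c1: BR = B, leader payoff 7.
- c2: BR = B, leader payoff 0.
- c3: BR = B, leader payoff 5.
Among 7, 0, 5, the best is 7 at c1. Subgame-perfect outcome: (B, c1) with payoffs (9, 7).

(B, c1)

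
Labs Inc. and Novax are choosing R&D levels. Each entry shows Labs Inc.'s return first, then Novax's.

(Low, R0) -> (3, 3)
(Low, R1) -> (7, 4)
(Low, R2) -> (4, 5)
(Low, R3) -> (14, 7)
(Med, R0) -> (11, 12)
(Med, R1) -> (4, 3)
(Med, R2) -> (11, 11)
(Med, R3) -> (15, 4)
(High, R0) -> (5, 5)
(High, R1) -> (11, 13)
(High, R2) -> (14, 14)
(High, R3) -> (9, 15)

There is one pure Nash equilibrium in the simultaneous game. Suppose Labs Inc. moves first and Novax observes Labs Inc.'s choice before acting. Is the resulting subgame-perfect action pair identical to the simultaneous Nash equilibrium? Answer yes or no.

Backward induction with Labs Inc. moving first.
- Low → Novax plays R3 (best of 3, 4, 5, 7); Labs Inc. gets 14.
- Med → Novax plays R0 (best of 12, 3, 11, 4); Labs Inc. gets 11.
- High → Novax plays R3 (best of 5, 13, 14, 15); Labs Inc. gets 9.
Among 14, 11, 9, the best is 14 at Low. Subgame-perfect outcome: (Low, R3) with payoffs (14, 7).
Now find the simultaneous Nash equilibrium.
Labs Inc.'s best replies: R0→Med; R1→High; R2→High; R3→Med.
Novax's best replies: Low→R3; Med→R0; High→R3.
Only (Med, R0) has each player best-responding; Nash payoffs (11, 12).
Sequential outcome (Low, R3) differs from the Nash profile (Med, R0).

no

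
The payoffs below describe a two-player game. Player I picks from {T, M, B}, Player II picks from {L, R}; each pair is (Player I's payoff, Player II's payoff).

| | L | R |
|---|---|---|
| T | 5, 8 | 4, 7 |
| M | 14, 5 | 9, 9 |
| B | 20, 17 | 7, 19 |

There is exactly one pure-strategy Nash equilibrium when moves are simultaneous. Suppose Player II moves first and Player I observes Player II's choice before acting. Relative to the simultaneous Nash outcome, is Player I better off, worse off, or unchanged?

better off

Backward induction with Player II moving first.
- L: Player I compares 5, 14, 20 and picks B; Player II would get 17.
- R: Player I compares 4, 9, 7 and picks M; Player II would get 9.
Maximizing over 17, 9, Player II chooses L. Subgame-perfect outcome: (B, L) with payoffs (20, 17).
Under simultaneous play:
Player I's best replies: L→B; R→M.
Player II's best replies: T→L; M→R; B→R.
Only (M, R) has each player best-responding; Nash payoffs (9, 9).
Player I earns 20 sequentially versus 9 at the Nash outcome: better off.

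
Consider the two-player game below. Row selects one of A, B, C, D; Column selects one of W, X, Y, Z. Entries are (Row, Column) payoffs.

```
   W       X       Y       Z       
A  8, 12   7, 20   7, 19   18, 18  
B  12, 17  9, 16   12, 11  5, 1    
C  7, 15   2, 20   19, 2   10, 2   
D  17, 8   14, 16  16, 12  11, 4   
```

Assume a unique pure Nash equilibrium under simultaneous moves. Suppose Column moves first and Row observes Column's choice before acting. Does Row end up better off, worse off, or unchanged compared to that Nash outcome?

better off

Backward induction with Column moving first.
- W → Row plays D (best of 8, 12, 7, 17); Column gets 8.
- X → Row plays D (best of 7, 9, 2, 14); Column gets 16.
- Y → Row plays C (best of 7, 12, 19, 16); Column gets 2.
- Z → Row plays A (best of 18, 5, 10, 11); Column gets 18.
Among 8, 16, 2, 18, the best is 18 at Z. Subgame-perfect outcome: (A, Z) with payoffs (18, 18).
Now find the simultaneous Nash equilibrium.
Row's best replies: W→D; X→D; Y→C; Z→A.
Column's best replies: A→X; B→W; C→X; D→X.
Only (D, X) has each player best-responding; Nash payoffs (14, 16).
Row earns 18 sequentially versus 14 at the Nash outcome: better off.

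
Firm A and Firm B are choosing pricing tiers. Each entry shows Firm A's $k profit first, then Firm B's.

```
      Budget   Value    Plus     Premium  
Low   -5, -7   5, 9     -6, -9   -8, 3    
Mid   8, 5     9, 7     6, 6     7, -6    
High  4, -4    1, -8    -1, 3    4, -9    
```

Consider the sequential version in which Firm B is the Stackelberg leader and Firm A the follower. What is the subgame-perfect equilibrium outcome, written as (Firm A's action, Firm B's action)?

(Mid, Value)

Firm A best-responds to each possible Firm B move:
- Budget: Firm A compares -5, 8, 4 and picks Mid; Firm B would get 5.
- Value: Firm A compares 5, 9, 1 and picks Mid; Firm B would get 7.
- Plus: Firm A compares -6, 6, -1 and picks Mid; Firm B would get 6.
- Premium: Firm A compares -8, 7, 4 and picks Mid; Firm B would get -6.
Maximizing over 5, 7, 6, -6, Firm B chooses Value. Subgame-perfect outcome: (Mid, Value) with payoffs (9, 7).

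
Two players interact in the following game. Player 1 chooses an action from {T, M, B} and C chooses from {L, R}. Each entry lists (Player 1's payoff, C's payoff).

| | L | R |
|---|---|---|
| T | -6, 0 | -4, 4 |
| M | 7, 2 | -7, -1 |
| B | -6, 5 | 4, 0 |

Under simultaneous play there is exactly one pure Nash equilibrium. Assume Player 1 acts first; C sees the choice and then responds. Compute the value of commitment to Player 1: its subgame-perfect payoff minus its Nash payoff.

0

Work backward from C's decision.
- T: BR = R, leader payoff -4.
- M: BR = L, leader payoff 7.
- B: BR = L, leader payoff -6.
Maximizing over -4, 7, -6, Player 1 chooses M. Subgame-perfect outcome: (M, L) with payoffs (7, 2).
Under simultaneous play:
Player 1's best replies: L→M; R→B.
C's best replies: T→R; M→L; B→L.
Only (M, L) has each player best-responding; Nash payoffs (7, 2).
Player 1's commitment gain: 7 − 7 = 0.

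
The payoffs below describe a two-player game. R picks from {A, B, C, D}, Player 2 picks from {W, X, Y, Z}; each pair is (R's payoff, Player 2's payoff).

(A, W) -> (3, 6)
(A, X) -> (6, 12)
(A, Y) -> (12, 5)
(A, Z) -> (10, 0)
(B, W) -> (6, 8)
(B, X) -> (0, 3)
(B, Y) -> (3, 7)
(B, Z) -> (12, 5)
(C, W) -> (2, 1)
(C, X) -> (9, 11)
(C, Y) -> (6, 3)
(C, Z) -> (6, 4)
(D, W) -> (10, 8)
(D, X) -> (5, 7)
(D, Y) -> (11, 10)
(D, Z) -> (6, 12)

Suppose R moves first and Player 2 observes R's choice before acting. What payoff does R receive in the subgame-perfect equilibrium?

Backward induction with R moving first.
- A → Player 2 plays X (best of 6, 12, 5, 0); R gets 6.
- B → Player 2 plays W (best of 8, 3, 7, 5); R gets 6.
- C → Player 2 plays X (best of 1, 11, 3, 4); R gets 9.
- D → Player 2 plays Z (best of 8, 7, 10, 12); R gets 6.
Maximizing over 6, 6, 9, 6, R chooses C. Subgame-perfect outcome: (C, X) with payoffs (9, 11).

9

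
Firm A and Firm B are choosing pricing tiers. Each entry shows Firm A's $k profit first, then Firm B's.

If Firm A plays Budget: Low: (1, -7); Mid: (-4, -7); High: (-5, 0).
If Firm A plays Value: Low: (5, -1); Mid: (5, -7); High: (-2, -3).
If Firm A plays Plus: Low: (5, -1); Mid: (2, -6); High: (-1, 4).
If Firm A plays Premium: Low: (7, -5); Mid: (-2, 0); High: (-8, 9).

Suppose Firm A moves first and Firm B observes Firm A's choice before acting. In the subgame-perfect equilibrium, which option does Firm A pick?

Value

Work backward from Firm B's decision.
- Budget → Firm B plays High (best of -7, -7, 0); Firm A gets -5.
- Value → Firm B plays Low (best of -1, -7, -3); Firm A gets 5.
- Plus → Firm B plays High (best of -1, -6, 4); Firm A gets -1.
- Premium → Firm B plays High (best of -5, 0, 9); Firm A gets -8.
Among -5, 5, -1, -8, the best is 5 at Value. Subgame-perfect outcome: (Value, Low) with payoffs (5, -1).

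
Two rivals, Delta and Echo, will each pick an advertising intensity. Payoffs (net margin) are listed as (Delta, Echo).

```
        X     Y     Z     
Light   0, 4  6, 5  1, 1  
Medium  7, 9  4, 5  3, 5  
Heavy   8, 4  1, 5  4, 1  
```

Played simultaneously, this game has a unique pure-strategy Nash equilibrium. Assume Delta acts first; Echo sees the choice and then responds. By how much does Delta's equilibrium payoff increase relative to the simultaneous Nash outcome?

1

Solve by backward induction (Delta leads).
- Light: Echo compares 4, 5, 1 and picks Y; Delta would get 6.
- Medium: Echo compares 9, 5, 5 and picks X; Delta would get 7.
- Heavy: Echo compares 4, 5, 1 and picks Y; Delta would get 1.
Among 6, 7, 1, the best is 7 at Medium. Subgame-perfect outcome: (Medium, X) with payoffs (7, 9).
Under simultaneous play:
Delta's best replies: X→Heavy; Y→Light; Z→Heavy.
Echo's best replies: Light→Y; Medium→X; Heavy→Y.
Only (Light, Y) has each player best-responding; Nash payoffs (6, 5).
Delta's commitment gain: 7 − 6 = 1.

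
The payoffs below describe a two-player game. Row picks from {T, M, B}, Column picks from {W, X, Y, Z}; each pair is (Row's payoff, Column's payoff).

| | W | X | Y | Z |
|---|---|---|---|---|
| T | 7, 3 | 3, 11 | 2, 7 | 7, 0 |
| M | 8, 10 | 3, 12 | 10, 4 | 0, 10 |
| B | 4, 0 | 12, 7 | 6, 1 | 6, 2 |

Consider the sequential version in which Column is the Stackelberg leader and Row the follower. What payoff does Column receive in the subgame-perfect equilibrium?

Solve by backward induction (Column leads).
- W: BR = M, leader payoff 10.
- X: BR = B, leader payoff 7.
- Y: BR = M, leader payoff 4.
- Z: BR = T, leader payoff 0.
Maximizing over 10, 7, 4, 0, Column chooses W. Subgame-perfect outcome: (M, W) with payoffs (8, 10).

10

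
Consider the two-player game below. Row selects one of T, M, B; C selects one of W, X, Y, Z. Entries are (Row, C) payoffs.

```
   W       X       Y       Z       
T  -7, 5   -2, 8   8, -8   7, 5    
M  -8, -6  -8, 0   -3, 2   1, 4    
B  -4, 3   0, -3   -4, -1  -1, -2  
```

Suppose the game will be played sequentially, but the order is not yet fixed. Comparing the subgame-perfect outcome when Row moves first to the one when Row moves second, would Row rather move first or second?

second

If Row leads: C's best replies are T→X, M→Z, B→W; Row's induced payoffs -2, 1, -4; outcome (M, Z), payoffs (1, 4).
If C leads: Row's best replies are W→B, X→B, Y→T, Z→T; C's induced payoffs 3, -3, -8, 5; outcome (T, Z), payoffs (7, 5).
Row gets 1 moving first and 7 moving second, so Row prefers to move second.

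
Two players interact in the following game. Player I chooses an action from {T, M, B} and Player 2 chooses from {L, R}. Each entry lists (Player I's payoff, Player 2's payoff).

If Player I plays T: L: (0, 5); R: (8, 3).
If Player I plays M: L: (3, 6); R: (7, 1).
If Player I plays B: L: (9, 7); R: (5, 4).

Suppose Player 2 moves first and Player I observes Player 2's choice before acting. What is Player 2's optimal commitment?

Solve by backward induction (Player 2 leads).
- L: BR = B, leader payoff 7.
- R: BR = T, leader payoff 3.
Player 2's induced payoffs are 7, 3, so Player 2 commits to L. Subgame-perfect outcome: (B, L) with payoffs (9, 7).

L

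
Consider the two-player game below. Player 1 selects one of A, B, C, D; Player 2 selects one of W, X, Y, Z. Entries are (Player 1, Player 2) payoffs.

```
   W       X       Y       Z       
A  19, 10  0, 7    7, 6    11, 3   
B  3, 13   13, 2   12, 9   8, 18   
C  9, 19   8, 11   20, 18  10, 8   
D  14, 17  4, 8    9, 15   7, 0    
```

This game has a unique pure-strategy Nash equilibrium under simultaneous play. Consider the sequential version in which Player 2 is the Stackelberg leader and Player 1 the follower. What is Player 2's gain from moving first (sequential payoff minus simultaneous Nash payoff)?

8

Player 1 best-responds to each possible Player 2 move:
- W: Player 1 compares 19, 3, 9, 14 and picks A; Player 2 would get 10.
- X: Player 1 compares 0, 13, 8, 4 and picks B; Player 2 would get 2.
- Y: Player 1 compares 7, 12, 20, 9 and picks C; Player 2 would get 18.
- Z: Player 1 compares 11, 8, 10, 7 and picks A; Player 2 would get 3.
Among 10, 2, 18, 3, the best is 18 at Y. Subgame-perfect outcome: (C, Y) with payoffs (20, 18).
Under simultaneous play:
Player 1's best replies: W→A; X→B; Y→C; Z→A.
Player 2's best replies: A→W; B→Z; C→W; D→W.
The unique mutual best reply is (A, W), giving (19, 10).
Player 2's commitment gain: 18 − 10 = 8.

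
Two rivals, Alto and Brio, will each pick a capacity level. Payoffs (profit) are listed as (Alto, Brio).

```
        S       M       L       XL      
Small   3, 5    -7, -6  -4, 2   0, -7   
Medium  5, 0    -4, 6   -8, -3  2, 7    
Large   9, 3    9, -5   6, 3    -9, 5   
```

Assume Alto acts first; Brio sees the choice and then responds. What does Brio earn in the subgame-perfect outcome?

5

Backward induction with Alto moving first.
- Small: Brio compares 5, -6, 2, -7 and picks S; Alto would get 3.
- Medium: Brio compares 0, 6, -3, 7 and picks XL; Alto would get 2.
- Large: Brio compares 3, -5, 3, 5 and picks XL; Alto would get -9.
Among 3, 2, -9, the best is 3 at Small. Subgame-perfect outcome: (Small, S) with payoffs (3, 5).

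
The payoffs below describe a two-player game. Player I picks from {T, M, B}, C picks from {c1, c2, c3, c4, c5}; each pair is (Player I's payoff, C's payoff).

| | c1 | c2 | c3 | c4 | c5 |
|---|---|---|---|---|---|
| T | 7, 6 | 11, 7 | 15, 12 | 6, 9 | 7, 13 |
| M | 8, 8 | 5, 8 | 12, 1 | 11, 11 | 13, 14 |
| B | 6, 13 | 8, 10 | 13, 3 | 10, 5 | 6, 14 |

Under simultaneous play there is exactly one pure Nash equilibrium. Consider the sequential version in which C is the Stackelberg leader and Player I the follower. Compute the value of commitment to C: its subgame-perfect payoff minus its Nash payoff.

0

Player I best-responds to each possible C move:
- c1: Player I compares 7, 8, 6 and picks M; C would get 8.
- c2: Player I compares 11, 5, 8 and picks T; C would get 7.
- c3: Player I compares 15, 12, 13 and picks T; C would get 12.
- c4: Player I compares 6, 11, 10 and picks M; C would get 11.
- c5: Player I compares 7, 13, 6 and picks M; C would get 14.
Maximizing over 8, 7, 12, 11, 14, C chooses c5. Subgame-perfect outcome: (M, c5) with payoffs (13, 14).
Now find the simultaneous Nash equilibrium.
Player I's best replies: c1→M; c2→T; c3→T; c4→M; c5→M.
C's best replies: T→c5; M→c5; B→c5.
Only (M, c5) has each player best-responding; Nash payoffs (13, 14).
C's commitment gain: 14 − 14 = 0.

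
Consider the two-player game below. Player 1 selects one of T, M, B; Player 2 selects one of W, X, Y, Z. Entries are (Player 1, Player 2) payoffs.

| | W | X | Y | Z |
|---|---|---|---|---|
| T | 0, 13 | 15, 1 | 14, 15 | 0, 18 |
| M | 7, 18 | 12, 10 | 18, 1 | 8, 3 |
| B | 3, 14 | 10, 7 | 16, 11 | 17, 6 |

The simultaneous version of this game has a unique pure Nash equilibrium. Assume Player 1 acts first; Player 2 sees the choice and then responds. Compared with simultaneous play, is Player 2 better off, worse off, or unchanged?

Player 2 best-responds to each possible Player 1 move:
- T: Player 2 compares 13, 1, 15, 18 and picks Z; Player 1 would get 0.
- M: Player 2 compares 18, 10, 1, 3 and picks W; Player 1 would get 7.
- B: Player 2 compares 14, 7, 11, 6 and picks W; Player 1 would get 3.
Player 1's induced payoffs are 0, 7, 3, so Player 1 commits to M. Subgame-perfect outcome: (M, W) with payoffs (7, 18).
Under simultaneous play:
Player 1's best replies: W→M; X→T; Y→M; Z→B.
Player 2's best replies: T→Z; M→W; B→W.
Only (M, W) has each player best-responding; Nash payoffs (7, 18).
Player 2 earns 18 sequentially versus 18 at the Nash outcome: unchanged.

unchanged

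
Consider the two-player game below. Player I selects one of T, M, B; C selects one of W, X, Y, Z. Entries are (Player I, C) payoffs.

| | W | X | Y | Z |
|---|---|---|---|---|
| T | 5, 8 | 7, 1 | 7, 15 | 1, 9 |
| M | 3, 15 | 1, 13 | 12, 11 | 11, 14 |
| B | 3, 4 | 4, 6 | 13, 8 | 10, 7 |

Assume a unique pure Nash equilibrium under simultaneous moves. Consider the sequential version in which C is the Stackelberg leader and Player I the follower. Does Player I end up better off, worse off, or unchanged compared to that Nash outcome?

Solve by backward induction (C leads).
- W → Player I plays T (best of 5, 3, 3); C gets 8.
- X → Player I plays T (best of 7, 1, 4); C gets 1.
- Y → Player I plays B (best of 7, 12, 13); C gets 8.
- Z → Player I plays M (best of 1, 11, 10); C gets 14.
Among 8, 1, 8, 14, the best is 14 at Z. Subgame-perfect outcome: (M, Z) with payoffs (11, 14).
For the simultaneous game, intersect best replies.
Player I's best replies: W→T; X→T; Y→B; Z→M.
C's best replies: T→Y; M→W; B→Y.
Only (B, Y) has each player best-responding; Nash payoffs (13, 8).
Player I earns 11 sequentially versus 13 at the Nash outcome: worse off.

worse off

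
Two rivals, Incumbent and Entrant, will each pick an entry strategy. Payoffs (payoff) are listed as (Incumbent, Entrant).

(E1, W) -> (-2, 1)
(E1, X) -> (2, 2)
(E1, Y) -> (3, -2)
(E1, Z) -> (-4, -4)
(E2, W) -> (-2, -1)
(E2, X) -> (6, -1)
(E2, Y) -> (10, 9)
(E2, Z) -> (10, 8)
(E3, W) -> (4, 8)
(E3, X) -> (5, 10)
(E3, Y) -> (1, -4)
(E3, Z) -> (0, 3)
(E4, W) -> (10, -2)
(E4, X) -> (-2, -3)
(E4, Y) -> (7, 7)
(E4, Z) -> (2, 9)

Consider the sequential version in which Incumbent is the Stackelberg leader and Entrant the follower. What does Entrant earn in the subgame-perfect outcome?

Work backward from Entrant's decision.
- E1: Entrant compares 1, 2, -2, -4 and picks X; Incumbent would get 2.
- E2: Entrant compares -1, -1, 9, 8 and picks Y; Incumbent would get 10.
- E3: Entrant compares 8, 10, -4, 3 and picks X; Incumbent would get 5.
- E4: Entrant compares -2, -3, 7, 9 and picks Z; Incumbent would get 2.
Among 2, 10, 5, 2, the best is 10 at E2. Subgame-perfect outcome: (E2, Y) with payoffs (10, 9).

9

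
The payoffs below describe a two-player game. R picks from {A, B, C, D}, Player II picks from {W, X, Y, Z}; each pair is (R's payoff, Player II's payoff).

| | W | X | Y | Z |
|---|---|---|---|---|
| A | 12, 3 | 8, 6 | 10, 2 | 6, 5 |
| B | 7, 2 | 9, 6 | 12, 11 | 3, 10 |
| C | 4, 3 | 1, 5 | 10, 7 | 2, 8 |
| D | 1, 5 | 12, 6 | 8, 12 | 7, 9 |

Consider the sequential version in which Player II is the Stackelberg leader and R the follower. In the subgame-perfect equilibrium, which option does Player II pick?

R best-responds to each possible Player II move:
- W → R plays A (best of 12, 7, 4, 1); Player II gets 3.
- X → R plays D (best of 8, 9, 1, 12); Player II gets 6.
- Y → R plays B (best of 10, 12, 10, 8); Player II gets 11.
- Z → R plays D (best of 6, 3, 2, 7); Player II gets 9.
Maximizing over 3, 6, 11, 9, Player II chooses Y. Subgame-perfect outcome: (B, Y) with payoffs (12, 11).

Y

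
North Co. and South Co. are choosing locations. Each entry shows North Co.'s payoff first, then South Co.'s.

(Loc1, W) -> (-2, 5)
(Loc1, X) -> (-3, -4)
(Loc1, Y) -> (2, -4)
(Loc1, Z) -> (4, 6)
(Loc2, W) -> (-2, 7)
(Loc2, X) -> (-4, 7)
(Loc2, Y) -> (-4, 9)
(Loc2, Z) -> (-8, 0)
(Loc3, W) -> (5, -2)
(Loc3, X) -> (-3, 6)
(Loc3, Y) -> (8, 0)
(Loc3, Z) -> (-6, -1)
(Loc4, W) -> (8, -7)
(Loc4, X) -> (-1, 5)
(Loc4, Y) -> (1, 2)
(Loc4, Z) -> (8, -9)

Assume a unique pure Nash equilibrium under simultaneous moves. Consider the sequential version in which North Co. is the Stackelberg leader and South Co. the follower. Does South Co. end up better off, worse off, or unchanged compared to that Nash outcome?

Backward induction with North Co. moving first.
- Loc1: BR = Z, leader payoff 4.
- Loc2: BR = Y, leader payoff -4.
- Loc3: BR = X, leader payoff -3.
- Loc4: BR = X, leader payoff -1.
North Co.'s induced payoffs are 4, -4, -3, -1, so North Co. commits to Loc1. Subgame-perfect outcome: (Loc1, Z) with payoffs (4, 6).
Now find the simultaneous Nash equilibrium.
North Co.'s best replies: W→Loc4; X→Loc4; Y→Loc3; Z→Loc4.
South Co.'s best replies: Loc1→Z; Loc2→Y; Loc3→X; Loc4→X.
Only (Loc4, X) has each player best-responding; Nash payoffs (-1, 5).
South Co. earns 6 sequentially versus 5 at the Nash outcome: better off.

better off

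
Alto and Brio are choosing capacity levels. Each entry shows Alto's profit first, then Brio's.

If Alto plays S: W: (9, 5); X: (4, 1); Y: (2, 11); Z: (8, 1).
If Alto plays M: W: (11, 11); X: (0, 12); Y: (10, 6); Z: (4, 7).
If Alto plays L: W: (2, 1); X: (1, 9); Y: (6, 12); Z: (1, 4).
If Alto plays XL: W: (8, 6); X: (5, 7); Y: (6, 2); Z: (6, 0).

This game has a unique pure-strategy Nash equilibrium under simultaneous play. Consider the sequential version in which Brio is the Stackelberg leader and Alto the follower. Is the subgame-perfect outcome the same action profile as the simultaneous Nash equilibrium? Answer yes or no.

Backward induction with Brio moving first.
- W: Alto compares 9, 11, 2, 8 and picks M; Brio would get 11.
- X: Alto compares 4, 0, 1, 5 and picks XL; Brio would get 7.
- Y: Alto compares 2, 10, 6, 6 and picks M; Brio would get 6.
- Z: Alto compares 8, 4, 1, 6 and picks S; Brio would get 1.
Among 11, 7, 6, 1, the best is 11 at W. Subgame-perfect outcome: (M, W) with payoffs (11, 11).
For the simultaneous game, intersect best replies.
Alto's best replies: W→M; X→XL; Y→M; Z→S.
Brio's best replies: S→Y; M→X; L→Y; XL→X.
Only (XL, X) has each player best-responding; Nash payoffs (5, 7).
Sequential outcome (M, W) differs from the Nash profile (XL, X).

no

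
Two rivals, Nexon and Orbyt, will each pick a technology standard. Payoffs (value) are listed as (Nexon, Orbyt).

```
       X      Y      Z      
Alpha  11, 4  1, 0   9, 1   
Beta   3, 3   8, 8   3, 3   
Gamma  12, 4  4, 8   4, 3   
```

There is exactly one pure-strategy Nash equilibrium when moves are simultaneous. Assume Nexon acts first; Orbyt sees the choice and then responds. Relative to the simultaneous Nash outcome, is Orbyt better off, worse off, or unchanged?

Backward induction with Nexon moving first.
- Alpha → Orbyt plays X (best of 4, 0, 1); Nexon gets 11.
- Beta → Orbyt plays Y (best of 3, 8, 3); Nexon gets 8.
- Gamma → Orbyt plays Y (best of 4, 8, 3); Nexon gets 4.
Maximizing over 11, 8, 4, Nexon chooses Alpha. Subgame-perfect outcome: (Alpha, X) with payoffs (11, 4).
Under simultaneous play:
Nexon's best replies: X→Gamma; Y→Beta; Z→Alpha.
Orbyt's best replies: Alpha→X; Beta→Y; Gamma→Y.
Only (Beta, Y) has each player best-responding; Nash payoffs (8, 8).
Orbyt earns 4 sequentially versus 8 at the Nash outcome: worse off.

worse off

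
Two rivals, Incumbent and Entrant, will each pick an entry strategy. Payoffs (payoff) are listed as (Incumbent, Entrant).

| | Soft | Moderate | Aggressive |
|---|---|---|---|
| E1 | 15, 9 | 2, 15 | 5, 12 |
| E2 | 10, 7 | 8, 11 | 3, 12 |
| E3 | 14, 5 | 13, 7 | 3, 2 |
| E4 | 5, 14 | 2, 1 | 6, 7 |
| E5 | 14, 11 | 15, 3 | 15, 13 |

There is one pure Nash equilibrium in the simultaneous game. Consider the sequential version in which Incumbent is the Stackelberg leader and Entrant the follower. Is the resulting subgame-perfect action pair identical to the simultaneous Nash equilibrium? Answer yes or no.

Backward induction with Incumbent moving first.
- E1 → Entrant plays Moderate (best of 9, 15, 12); Incumbent gets 2.
- E2 → Entrant plays Aggressive (best of 7, 11, 12); Incumbent gets 3.
- E3 → Entrant plays Moderate (best of 5, 7, 2); Incumbent gets 13.
- E4 → Entrant plays Soft (best of 14, 1, 7); Incumbent gets 5.
- E5 → Entrant plays Aggressive (best of 11, 3, 13); Incumbent gets 15.
Incumbent's induced payoffs are 2, 3, 13, 5, 15, so Incumbent commits to E5. Subgame-perfect outcome: (E5, Aggressive) with payoffs (15, 13).
Now find the simultaneous Nash equilibrium.
Incumbent's best replies: Soft→E1; Moderate→E5; Aggressive→E5.
Entrant's best replies: E1→Moderate; E2→Aggressive; E3→Moderate; E4→Soft; E5→Aggressive.
The unique mutual best reply is (E5, Aggressive), giving (15, 13).
Sequential outcome (E5, Aggressive) coincides with the Nash profile (E5, Aggressive).

yes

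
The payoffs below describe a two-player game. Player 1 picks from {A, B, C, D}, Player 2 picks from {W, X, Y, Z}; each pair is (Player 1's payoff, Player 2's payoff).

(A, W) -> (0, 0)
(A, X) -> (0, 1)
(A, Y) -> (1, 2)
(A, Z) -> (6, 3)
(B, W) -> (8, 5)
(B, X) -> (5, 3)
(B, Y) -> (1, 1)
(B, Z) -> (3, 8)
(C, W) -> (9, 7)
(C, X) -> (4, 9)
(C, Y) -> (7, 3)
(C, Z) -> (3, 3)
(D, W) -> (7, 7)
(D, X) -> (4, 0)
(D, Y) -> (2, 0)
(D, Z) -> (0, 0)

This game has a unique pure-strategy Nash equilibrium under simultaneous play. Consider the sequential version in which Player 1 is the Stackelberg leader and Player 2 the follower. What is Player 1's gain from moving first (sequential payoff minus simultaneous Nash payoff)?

1

Work backward from Player 2's decision.
- A: Player 2 compares 0, 1, 2, 3 and picks Z; Player 1 would get 6.
- B: Player 2 compares 5, 3, 1, 8 and picks Z; Player 1 would get 3.
- C: Player 2 compares 7, 9, 3, 3 and picks X; Player 1 would get 4.
- D: Player 2 compares 7, 0, 0, 0 and picks W; Player 1 would get 7.
Among 6, 3, 4, 7, the best is 7 at D. Subgame-perfect outcome: (D, W) with payoffs (7, 7).
Under simultaneous play:
Player 1's best replies: W→C; X→B; Y→C; Z→A.
Player 2's best replies: A→Z; B→Z; C→X; D→W.
The unique mutual best reply is (A, Z), giving (6, 3).
Player 1's commitment gain: 7 − 6 = 1.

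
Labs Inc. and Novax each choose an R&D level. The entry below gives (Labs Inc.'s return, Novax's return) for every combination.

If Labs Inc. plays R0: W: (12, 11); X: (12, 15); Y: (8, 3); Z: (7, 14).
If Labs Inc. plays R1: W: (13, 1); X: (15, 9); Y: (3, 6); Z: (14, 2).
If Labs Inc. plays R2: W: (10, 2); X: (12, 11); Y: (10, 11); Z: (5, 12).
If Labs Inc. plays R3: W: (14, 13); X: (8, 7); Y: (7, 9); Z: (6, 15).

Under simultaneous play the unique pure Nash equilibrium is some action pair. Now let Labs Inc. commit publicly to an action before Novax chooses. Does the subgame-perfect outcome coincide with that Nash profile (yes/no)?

yes

Backward induction with Labs Inc. moving first.
- R0 → Novax plays X (best of 11, 15, 3, 14); Labs Inc. gets 12.
- R1 → Novax plays X (best of 1, 9, 6, 2); Labs Inc. gets 15.
- R2 → Novax plays Z (best of 2, 11, 11, 12); Labs Inc. gets 5.
- R3 → Novax plays Z (best of 13, 7, 9, 15); Labs Inc. gets 6.
Labs Inc.'s induced payoffs are 12, 15, 5, 6, so Labs Inc. commits to R1. Subgame-perfect outcome: (R1, X) with payoffs (15, 9).
Under simultaneous play:
Labs Inc.'s best replies: W→R3; X→R1; Y→R2; Z→R1.
Novax's best replies: R0→X; R1→X; R2→Z; R3→Z.
Only (R1, X) has each player best-responding; Nash payoffs (15, 9).
Sequential outcome (R1, X) coincides with the Nash profile (R1, X).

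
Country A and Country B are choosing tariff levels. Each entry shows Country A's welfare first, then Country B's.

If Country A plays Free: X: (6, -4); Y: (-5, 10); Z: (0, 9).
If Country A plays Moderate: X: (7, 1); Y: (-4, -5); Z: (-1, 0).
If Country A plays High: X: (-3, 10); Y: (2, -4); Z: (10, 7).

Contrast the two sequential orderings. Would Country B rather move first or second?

If Country A leads: Country B's best replies are Free→Y, Moderate→X, High→X; Country A's induced payoffs -5, 7, -3; outcome (Moderate, X), payoffs (7, 1).
If Country B leads: Country A's best replies are X→Moderate, Y→High, Z→High; Country B's induced payoffs 1, -4, 7; outcome (High, Z), payoffs (10, 7).
Country B gets 7 moving first and 1 moving second, so Country B prefers to move first.

first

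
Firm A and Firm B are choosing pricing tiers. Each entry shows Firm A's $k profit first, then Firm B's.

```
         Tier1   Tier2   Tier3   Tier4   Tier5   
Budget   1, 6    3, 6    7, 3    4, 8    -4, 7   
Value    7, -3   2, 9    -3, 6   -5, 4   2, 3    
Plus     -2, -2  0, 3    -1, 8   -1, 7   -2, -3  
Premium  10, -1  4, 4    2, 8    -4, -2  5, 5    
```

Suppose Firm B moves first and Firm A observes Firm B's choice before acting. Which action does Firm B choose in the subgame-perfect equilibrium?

Work backward from Firm A's decision.
- Tier1: BR = Premium, leader payoff -1.
- Tier2: BR = Premium, leader payoff 4.
- Tier3: BR = Budget, leader payoff 3.
- Tier4: BR = Budget, leader payoff 8.
- Tier5: BR = Premium, leader payoff 5.
Maximizing over -1, 4, 3, 8, 5, Firm B chooses Tier4. Subgame-perfect outcome: (Budget, Tier4) with payoffs (4, 8).

Tier4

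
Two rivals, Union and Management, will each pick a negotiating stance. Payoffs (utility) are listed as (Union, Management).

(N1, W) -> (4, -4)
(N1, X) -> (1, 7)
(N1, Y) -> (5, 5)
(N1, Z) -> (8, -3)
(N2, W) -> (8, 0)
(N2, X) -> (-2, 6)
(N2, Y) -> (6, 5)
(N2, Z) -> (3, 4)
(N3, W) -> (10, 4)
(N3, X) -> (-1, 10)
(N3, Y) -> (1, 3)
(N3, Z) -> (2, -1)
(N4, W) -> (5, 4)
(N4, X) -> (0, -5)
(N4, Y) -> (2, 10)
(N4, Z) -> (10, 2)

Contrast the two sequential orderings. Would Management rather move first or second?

second

If Union leads: Management's best replies are N1→X, N2→X, N3→X, N4→Y; Union's induced payoffs 1, -2, -1, 2; outcome (N4, Y), payoffs (2, 10).
If Management leads: Union's best replies are W→N3, X→N1, Y→N2, Z→N4; Management's induced payoffs 4, 7, 5, 2; outcome (N1, X), payoffs (1, 7).
Management gets 7 moving first and 10 moving second, so Management prefers to move second.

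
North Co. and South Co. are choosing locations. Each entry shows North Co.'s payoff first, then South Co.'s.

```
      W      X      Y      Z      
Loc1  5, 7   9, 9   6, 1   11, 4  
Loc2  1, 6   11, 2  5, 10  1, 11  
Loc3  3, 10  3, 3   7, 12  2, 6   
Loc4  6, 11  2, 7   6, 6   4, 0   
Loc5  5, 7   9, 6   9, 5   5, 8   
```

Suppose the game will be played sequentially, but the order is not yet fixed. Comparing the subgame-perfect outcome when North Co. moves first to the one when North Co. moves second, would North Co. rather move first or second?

If North Co. leads: South Co.'s best replies are Loc1→X, Loc2→Z, Loc3→Y, Loc4→W, Loc5→Z; North Co.'s induced payoffs 9, 1, 7, 6, 5; outcome (Loc1, X), payoffs (9, 9).
If South Co. leads: North Co.'s best replies are W→Loc4, X→Loc2, Y→Loc5, Z→Loc1; South Co.'s induced payoffs 11, 2, 5, 4; outcome (Loc4, W), payoffs (6, 11).
North Co. gets 9 moving first and 6 moving second, so North Co. prefers to move first.

first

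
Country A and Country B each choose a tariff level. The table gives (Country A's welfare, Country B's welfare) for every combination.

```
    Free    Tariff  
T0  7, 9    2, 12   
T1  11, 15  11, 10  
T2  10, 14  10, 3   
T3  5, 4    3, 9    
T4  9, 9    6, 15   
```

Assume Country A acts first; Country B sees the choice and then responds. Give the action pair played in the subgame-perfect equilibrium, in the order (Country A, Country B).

(T1, Free)

Country B best-responds to each possible Country A move:
- T0: BR = Tariff, leader payoff 2.
- T1: BR = Free, leader payoff 11.
- T2: BR = Free, leader payoff 10.
- T3: BR = Tariff, leader payoff 3.
- T4: BR = Tariff, leader payoff 6.
Among 2, 11, 10, 3, 6, the best is 11 at T1. Subgame-perfect outcome: (T1, Free) with payoffs (11, 15).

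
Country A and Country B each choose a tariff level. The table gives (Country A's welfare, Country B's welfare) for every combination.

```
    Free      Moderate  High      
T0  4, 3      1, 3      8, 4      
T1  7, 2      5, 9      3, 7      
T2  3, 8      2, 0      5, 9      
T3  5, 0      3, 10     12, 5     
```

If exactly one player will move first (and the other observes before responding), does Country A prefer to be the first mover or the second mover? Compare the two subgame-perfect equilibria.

first

If Country A leads: Country B's best replies are T0→High, T1→Moderate, T2→High, T3→Moderate; Country A's induced payoffs 8, 5, 5, 3; outcome (T0, High), payoffs (8, 4).
If Country B leads: Country A's best replies are Free→T1, Moderate→T1, High→T3; Country B's induced payoffs 2, 9, 5; outcome (T1, Moderate), payoffs (5, 9).
Country A gets 8 moving first and 5 moving second, so Country A prefers to move first.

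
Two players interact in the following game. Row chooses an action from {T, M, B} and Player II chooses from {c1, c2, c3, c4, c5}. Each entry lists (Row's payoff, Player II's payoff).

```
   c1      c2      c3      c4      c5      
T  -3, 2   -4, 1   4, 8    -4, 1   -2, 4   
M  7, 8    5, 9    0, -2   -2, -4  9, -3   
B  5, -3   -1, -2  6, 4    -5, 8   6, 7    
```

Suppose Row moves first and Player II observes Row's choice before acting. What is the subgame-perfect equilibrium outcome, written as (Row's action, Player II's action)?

(M, c2)

Solve by backward induction (Row leads).
- T → Player II plays c3 (best of 2, 1, 8, 1, 4); Row gets 4.
- M → Player II plays c2 (best of 8, 9, -2, -4, -3); Row gets 5.
- B → Player II plays c4 (best of -3, -2, 4, 8, 7); Row gets -5.
Row's induced payoffs are 4, 5, -5, so Row commits to M. Subgame-perfect outcome: (M, c2) with payoffs (5, 9).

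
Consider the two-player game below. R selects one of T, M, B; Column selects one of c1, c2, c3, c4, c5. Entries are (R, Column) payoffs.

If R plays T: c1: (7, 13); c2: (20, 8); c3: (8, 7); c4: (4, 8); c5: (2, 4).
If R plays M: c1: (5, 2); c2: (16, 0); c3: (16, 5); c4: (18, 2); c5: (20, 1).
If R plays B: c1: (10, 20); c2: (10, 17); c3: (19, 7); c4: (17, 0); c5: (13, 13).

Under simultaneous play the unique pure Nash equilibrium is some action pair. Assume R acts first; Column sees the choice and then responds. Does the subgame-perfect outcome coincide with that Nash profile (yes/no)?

no

Column best-responds to each possible R move:
- T: Column compares 13, 8, 7, 8, 4 and picks c1; R would get 7.
- M: Column compares 2, 0, 5, 2, 1 and picks c3; R would get 16.
- B: Column compares 20, 17, 7, 0, 13 and picks c1; R would get 10.
R's induced payoffs are 7, 16, 10, so R commits to M. Subgame-perfect outcome: (M, c3) with payoffs (16, 5).
Under simultaneous play:
R's best replies: c1→B; c2→T; c3→B; c4→M; c5→M.
Column's best replies: T→c1; M→c3; B→c1.
The unique mutual best reply is (B, c1), giving (10, 20).
Sequential outcome (M, c3) differs from the Nash profile (B, c1).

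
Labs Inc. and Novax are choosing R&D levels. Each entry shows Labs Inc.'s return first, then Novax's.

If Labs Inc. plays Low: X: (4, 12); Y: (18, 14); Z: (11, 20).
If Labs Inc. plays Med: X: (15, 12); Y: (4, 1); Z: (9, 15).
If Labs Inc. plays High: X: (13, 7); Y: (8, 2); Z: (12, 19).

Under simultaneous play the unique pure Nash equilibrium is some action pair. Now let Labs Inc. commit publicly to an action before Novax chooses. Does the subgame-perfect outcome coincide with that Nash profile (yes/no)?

yes

Work backward from Novax's decision.
- Low → Novax plays Z (best of 12, 14, 20); Labs Inc. gets 11.
- Med → Novax plays Z (best of 12, 1, 15); Labs Inc. gets 9.
- High → Novax plays Z (best of 7, 2, 19); Labs Inc. gets 12.
Labs Inc.'s induced payoffs are 11, 9, 12, so Labs Inc. commits to High. Subgame-perfect outcome: (High, Z) with payoffs (12, 19).
Now find the simultaneous Nash equilibrium.
Labs Inc.'s best replies: X→Med; Y→Low; Z→High.
Novax's best replies: Low→Z; Med→Z; High→Z.
Only (High, Z) has each player best-responding; Nash payoffs (12, 19).
Sequential outcome (High, Z) coincides with the Nash profile (High, Z).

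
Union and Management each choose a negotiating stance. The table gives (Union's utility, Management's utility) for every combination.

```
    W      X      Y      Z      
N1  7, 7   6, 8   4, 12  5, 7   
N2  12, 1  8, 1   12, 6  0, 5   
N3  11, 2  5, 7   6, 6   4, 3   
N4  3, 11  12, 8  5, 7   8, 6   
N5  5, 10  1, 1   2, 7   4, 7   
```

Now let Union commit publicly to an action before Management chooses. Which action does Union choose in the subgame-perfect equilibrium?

Backward induction with Union moving first.
- N1: BR = Y, leader payoff 4.
- N2: BR = Y, leader payoff 12.
- N3: BR = X, leader payoff 5.
- N4: BR = W, leader payoff 3.
- N5: BR = W, leader payoff 5.
Union's induced payoffs are 4, 12, 5, 3, 5, so Union commits to N2. Subgame-perfect outcome: (N2, Y) with payoffs (12, 6).

N2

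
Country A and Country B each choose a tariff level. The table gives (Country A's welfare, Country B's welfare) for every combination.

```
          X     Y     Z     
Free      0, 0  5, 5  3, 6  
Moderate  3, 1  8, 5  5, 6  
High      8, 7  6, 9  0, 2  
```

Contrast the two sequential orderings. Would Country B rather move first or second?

If Country A leads: Country B's best replies are Free→Z, Moderate→Z, High→Y; Country A's induced payoffs 3, 5, 6; outcome (High, Y), payoffs (6, 9).
If Country B leads: Country A's best replies are X→High, Y→Moderate, Z→Moderate; Country B's induced payoffs 7, 5, 6; outcome (High, X), payoffs (8, 7).
Country B gets 7 moving first and 9 moving second, so Country B prefers to move second.

second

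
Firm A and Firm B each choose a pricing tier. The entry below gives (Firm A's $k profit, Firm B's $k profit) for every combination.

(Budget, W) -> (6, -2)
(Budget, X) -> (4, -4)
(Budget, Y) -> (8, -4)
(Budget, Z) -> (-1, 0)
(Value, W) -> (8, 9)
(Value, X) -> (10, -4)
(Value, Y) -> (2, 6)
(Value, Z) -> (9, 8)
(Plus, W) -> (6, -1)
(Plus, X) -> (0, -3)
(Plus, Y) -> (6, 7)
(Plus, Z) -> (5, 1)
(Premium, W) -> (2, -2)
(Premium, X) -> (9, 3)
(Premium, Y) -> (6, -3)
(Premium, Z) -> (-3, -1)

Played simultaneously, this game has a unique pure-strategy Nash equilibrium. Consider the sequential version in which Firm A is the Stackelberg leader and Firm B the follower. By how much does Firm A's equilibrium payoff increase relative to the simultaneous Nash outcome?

1

Work backward from Firm B's decision.
- Budget → Firm B plays Z (best of -2, -4, -4, 0); Firm A gets -1.
- Value → Firm B plays W (best of 9, -4, 6, 8); Firm A gets 8.
- Plus → Firm B plays Y (best of -1, -3, 7, 1); Firm A gets 6.
- Premium → Firm B plays X (best of -2, 3, -3, -1); Firm A gets 9.
Firm A's induced payoffs are -1, 8, 6, 9, so Firm A commits to Premium. Subgame-perfect outcome: (Premium, X) with payoffs (9, 3).
For the simultaneous game, intersect best replies.
Firm A's best replies: W→Value; X→Value; Y→Budget; Z→Value.
Firm B's best replies: Budget→Z; Value→W; Plus→Y; Premium→X.
Only (Value, W) has each player best-responding; Nash payoffs (8, 9).
Firm A's commitment gain: 9 − 8 = 1.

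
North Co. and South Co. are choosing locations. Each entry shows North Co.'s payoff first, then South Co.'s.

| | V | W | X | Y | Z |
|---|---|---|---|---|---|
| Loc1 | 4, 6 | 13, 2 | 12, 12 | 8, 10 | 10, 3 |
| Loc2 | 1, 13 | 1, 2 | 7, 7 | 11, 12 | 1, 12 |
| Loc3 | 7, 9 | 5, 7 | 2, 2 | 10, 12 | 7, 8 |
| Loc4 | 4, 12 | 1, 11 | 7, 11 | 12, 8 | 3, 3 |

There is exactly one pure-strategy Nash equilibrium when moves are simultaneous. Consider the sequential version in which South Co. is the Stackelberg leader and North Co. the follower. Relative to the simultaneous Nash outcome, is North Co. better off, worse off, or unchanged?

Backward induction with South Co. moving first.
- V: North Co. compares 4, 1, 7, 4 and picks Loc3; South Co. would get 9.
- W: North Co. compares 13, 1, 5, 1 and picks Loc1; South Co. would get 2.
- X: North Co. compares 12, 7, 2, 7 and picks Loc1; South Co. would get 12.
- Y: North Co. compares 8, 11, 10, 12 and picks Loc4; South Co. would get 8.
- Z: North Co. compares 10, 1, 7, 3 and picks Loc1; South Co. would get 3.
Maximizing over 9, 2, 12, 8, 3, South Co. chooses X. Subgame-perfect outcome: (Loc1, X) with payoffs (12, 12).
Under simultaneous play:
North Co.'s best replies: V→Loc3; W→Loc1; X→Loc1; Y→Loc4; Z→Loc1.
South Co.'s best replies: Loc1→X; Loc2→V; Loc3→Y; Loc4→V.
The unique mutual best reply is (Loc1, X), giving (12, 12).
North Co. earns 12 sequentially versus 12 at the Nash outcome: unchanged.

unchanged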